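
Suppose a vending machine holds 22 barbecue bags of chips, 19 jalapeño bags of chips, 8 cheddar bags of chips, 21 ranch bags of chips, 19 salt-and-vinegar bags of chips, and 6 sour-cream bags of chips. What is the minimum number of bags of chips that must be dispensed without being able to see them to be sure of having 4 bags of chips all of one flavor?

The worst case takes 3 bags of chips of each flavor without reaching 4 of any: 6 × 3 = 18.
The next bag of chips must bring some flavor to 4, so 18 + 1 = 19.

19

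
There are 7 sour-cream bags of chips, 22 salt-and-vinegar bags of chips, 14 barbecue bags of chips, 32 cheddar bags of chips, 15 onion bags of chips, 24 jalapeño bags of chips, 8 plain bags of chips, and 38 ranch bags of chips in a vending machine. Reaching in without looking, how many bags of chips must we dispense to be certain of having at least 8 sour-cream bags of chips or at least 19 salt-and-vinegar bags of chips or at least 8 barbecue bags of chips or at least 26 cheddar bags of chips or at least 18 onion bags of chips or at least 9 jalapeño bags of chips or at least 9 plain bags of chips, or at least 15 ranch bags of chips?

The worst case stops just short of every target: 7 sour-cream, 18 salt-and-vinegar, 7 barbecue, 25 cheddar, all 15 onion, 8 jalapeño, 8 plain, 14 ranch — 7 + 18 + 7 + 25 + 15 + 8 + 8 + 14 = 102 bags of chips.
One more bag of chips must push some flavor to its target, so 102 + 1 = 103.

103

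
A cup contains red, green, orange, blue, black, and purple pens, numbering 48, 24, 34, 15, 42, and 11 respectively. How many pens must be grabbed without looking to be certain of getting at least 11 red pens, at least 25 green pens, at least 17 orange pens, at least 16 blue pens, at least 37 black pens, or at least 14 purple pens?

Each of the 6 ink colors has its own threshold; avoid all of them simultaneously.
The worst case stops just short of every target: 10 red, 24 green, 16 orange, 15 blue, 36 black, all 11 purple — 10 + 24 + 16 + 15 + 36 + 11 = 112 pens.
One more pen must push some ink color to its target, so 112 + 1 = 113.

113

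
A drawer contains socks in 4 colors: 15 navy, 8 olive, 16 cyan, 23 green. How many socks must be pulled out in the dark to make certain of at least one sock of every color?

55

The hardest color to obtain is olive: we could draw every other sock first — 62 − 8 = 54 socks — without a single olive one.
The next draw must be olive, so 54 + 1 = 55.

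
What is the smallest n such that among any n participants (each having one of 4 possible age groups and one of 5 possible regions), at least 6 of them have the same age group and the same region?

101

There are 4 × 5 = 20 (age group, region) combinations acting as pigeonholes.
With 20 × 5 = 100 participants we could place exactly 5 in each, with no (age group, region) pair reaching 6.
One more forces some (age group, region) pair to hold 6, so 100 + 1 = 101.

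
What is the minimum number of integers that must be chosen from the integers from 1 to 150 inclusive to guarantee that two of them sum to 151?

Partition {1, …, 150} into 75 pairs: {1,150}, {2,149}, …, {75,76}.
Choosing 75 integers — say the integers 1 through 75 — takes one from each pair and avoids the property.
Choosing 76 forces two into the same pair by pigeonhole, and those sum to 151. So 76.

76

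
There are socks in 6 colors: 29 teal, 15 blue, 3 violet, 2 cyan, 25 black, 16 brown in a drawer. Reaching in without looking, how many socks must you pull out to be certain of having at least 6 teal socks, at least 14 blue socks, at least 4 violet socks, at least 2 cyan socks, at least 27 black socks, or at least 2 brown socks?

49

Each of the 6 colors has its own threshold; avoid all of them simultaneously.
The worst case stops just short of every target: 5 teal, 13 blue, 3 violet, 1 cyan, all 25 black, 1 brown — 5 + 13 + 3 + 1 + 25 + 1 = 48 socks.
One more sock must push some color to its target, so 48 + 1 = 49.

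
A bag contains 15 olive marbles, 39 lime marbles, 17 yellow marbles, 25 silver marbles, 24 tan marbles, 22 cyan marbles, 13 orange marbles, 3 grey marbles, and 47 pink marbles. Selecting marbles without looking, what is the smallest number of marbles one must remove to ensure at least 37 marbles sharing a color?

192

In the worst case we take at most 36 of each color, but all 15 olive, all 17 yellow, all 25 silver, all 24 tan, all 22 cyan, all 13 orange, and all 3 grey (fewer than 36), giving 15 + 36 + 17 + 25 + 24 + 22 + 13 + 3 + 36 = 191.
One more marble then forces some color to 37, so 191 + 1 = 192.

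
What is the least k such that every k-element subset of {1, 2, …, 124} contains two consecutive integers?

Partition {1, …, 124} into 62 pairs: {1,2}, {3,4}, …, {123,124}.
Choosing 62 integers — say the 62 even numbers 2, 4, …, 124 — takes one from each pair and avoids the property.
Choosing 63 forces two into the same pair by pigeonhole, and those are consecutive. So 63.

63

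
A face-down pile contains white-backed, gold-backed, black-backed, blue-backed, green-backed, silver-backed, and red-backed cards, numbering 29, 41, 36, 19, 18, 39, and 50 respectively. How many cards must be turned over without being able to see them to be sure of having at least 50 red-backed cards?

232

The worst case draws every non-red-backed card first: 29 + 41 + 36 + 19 + 18 + 39 = 182.
The next 50 draws are then forced to be red-backed, giving 182 + 50 = 232.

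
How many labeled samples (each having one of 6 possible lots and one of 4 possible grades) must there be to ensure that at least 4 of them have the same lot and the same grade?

73

There are 6 × 4 = 24 (lot, grade) combinations acting as pigeonholes.
With 24 × 3 = 72 labeled samples we could place exactly 3 in each, with no (lot, grade) pair reaching 4.
One more forces some (lot, grade) pair to hold 4, so 72 + 1 = 73.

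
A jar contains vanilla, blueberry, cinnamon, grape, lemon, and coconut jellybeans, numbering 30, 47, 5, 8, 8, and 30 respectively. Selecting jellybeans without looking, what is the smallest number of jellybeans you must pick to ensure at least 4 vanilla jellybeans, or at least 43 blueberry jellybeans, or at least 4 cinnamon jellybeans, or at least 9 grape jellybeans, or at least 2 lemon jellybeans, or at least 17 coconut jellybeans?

74

Each of the 6 flavors has its own threshold; avoid all of them simultaneously.
The worst case stops just short of every target: 3 vanilla, 42 blueberry, 3 cinnamon, 8 grape, 1 lemon, 16 coconut — 3 + 42 + 3 + 8 + 1 + 16 = 73 jellybeans.
One more jellybean must push some flavor to its target, so 73 + 1 = 74.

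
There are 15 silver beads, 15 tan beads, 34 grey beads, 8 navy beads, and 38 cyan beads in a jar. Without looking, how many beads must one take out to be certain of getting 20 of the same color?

77

Treat the 5 colors as pigeonholes.
In the worst case we take at most 19 of each color, but all 15 silver, all 15 tan, and all 8 navy (fewer than 19), giving 15 + 15 + 19 + 8 + 19 = 76.
One more bead then forces some color to 20, so 76 + 1 = 77.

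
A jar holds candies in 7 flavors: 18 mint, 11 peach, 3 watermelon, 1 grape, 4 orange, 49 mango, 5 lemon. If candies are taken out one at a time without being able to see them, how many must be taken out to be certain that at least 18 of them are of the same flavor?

59

In the worst case we take at most 17 of each flavor, but all 11 peach, all 3 watermelon, all 1 grape, all 4 orange, and all 5 lemon (fewer than 17), giving 17 + 11 + 3 + 1 + 4 + 17 + 5 = 58.
One more candy then forces some flavor to 18, so 58 + 1 = 59.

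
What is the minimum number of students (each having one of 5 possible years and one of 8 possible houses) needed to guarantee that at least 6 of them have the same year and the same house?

There are 5 × 8 = 40 (year, house) combinations acting as pigeonholes.
With 40 × 5 = 200 students we could place exactly 5 in each, with no (year, house) pair reaching 6.
One more forces some (year, house) pair to hold 6, so 200 + 1 = 201.

201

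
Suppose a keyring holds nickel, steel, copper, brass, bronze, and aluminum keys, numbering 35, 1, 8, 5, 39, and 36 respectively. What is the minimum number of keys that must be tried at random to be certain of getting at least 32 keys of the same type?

In the worst case we take at most 31 of each type, but all 1 steel, all 8 copper, and all 5 brass (fewer than 31), giving 31 + 1 + 8 + 5 + 31 + 31 = 107.
One more key then forces some type to 32, so 107 + 1 = 108.

108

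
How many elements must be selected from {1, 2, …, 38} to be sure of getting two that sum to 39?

Partition {1, …, 38} into 19 pairs: {1,38}, {2,37}, …, {19,20}.
Choosing 19 integers — say the integers 1 through 19 — takes one from each pair and avoids the property.
Choosing 20 forces two into the same pair by pigeonhole, and those sum to 39. So 20.

20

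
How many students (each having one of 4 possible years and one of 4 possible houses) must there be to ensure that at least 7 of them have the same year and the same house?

97

There are 4 × 4 = 16 (year, house) combinations acting as pigeonholes.
With 16 × 6 = 96 students we could place exactly 6 in each, with no (year, house) pair reaching 7.
One more forces some (year, house) pair to hold 7, so 96 + 1 = 97.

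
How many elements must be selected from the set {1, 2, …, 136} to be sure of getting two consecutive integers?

69

Partition {1, …, 136} into 68 pairs: {1,2}, {3,4}, …, {135,136}.
Choosing 68 integers — say the 68 even numbers 2, 4, …, 136 — takes one from each pair and avoids the property.
Choosing 69 forces two into the same pair by pigeonhole, and those are consecutive. So 69.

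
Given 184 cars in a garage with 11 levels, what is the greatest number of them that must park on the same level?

17

The 184 cars fall into 11 levels.
If each of the 11 levels held at most 16, the total would be at most 11 × 16 = 176 < 184, a contradiction.
So at least one holds ⌈184/11⌉ = 17.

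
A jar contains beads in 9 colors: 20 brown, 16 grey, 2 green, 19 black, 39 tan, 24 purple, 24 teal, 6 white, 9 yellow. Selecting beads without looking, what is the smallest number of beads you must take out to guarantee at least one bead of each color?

158

The hardest color to obtain is green: we could draw every other bead first — 159 − 2 = 157 beads — without a single green one.
The next draw must be green, so 157 + 1 = 158.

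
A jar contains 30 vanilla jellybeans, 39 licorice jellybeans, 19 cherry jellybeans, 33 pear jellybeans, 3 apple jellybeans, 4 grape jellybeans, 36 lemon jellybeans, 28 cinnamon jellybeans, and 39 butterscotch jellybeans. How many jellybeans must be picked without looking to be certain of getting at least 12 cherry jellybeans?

224

To avoid cherry jellybeans as long as possible, exhaust the other 8 flavors first.
The worst case draws every non-cherry jellybean first: 30 + 39 + 33 + 3 + 4 + 36 + 28 + 39 = 212.
The next 12 draws are then forced to be cherry, giving 212 + 12 = 224.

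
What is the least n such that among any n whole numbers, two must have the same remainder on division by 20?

21

Two integers differ by a multiple of 20 exactly when they share a remainder mod 20.
There are 20 residue classes mod 20, so 20 integers can all lie in distinct classes.
One more integer must repeat a residue, giving a difference divisible by 20. So n = 20 + 1 = 21.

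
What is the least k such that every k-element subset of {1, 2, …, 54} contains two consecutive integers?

Partition {1, …, 54} into 27 pairs: {1,2}, {3,4}, …, {53,54}.
Choosing 27 integers — say the 27 even numbers 2, 4, …, 54 — takes one from each pair and avoids the property.
Choosing 28 forces two into the same pair by pigeonhole, and those are consecutive. So 28.

28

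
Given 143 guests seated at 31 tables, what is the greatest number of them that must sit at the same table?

If each of the 31 tables held at most 4, the total would be at most 31 × 4 = 124 < 143, a contradiction.
So at least one holds ⌈143/31⌉ = 5.

5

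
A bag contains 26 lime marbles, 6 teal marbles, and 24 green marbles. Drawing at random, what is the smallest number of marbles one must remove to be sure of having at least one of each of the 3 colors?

The hardest color to obtain is teal: we could draw every other marble first — 56 − 6 = 50 marbles — without a single teal one.
The next draw must be teal, so 50 + 1 = 51.

51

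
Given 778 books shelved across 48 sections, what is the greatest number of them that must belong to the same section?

17

If each of the 48 sections held at most 16, the total would be at most 48 × 16 = 768 < 778, a contradiction.
So at least one holds ⌈778/48⌉ = 17.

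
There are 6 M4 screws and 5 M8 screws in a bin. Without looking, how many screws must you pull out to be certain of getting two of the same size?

3

The worst case takes 1 screw of each size without reaching 2 of any: 2 × 1 = 2.
The next screw must bring some size to 2, so 2 + 1 = 3.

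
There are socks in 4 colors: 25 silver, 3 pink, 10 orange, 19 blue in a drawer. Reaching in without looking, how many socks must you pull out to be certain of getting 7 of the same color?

22

In the worst case we take at most 6 of each color, but all 3 pink (fewer than 6), giving 6 + 3 + 6 + 6 = 21.
One more sock then forces some color to 7, so 21 + 1 = 22.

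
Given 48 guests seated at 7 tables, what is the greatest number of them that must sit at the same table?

The 48 guests fall into 7 tables.
If each of the 7 tables held at most 6, the total would be at most 7 × 6 = 42 < 48, a contradiction.
So at least one holds ⌈48/7⌉ = 7.

7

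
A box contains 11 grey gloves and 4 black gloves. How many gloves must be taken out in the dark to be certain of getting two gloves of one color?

The worst case takes 1 glove of each color without reaching 2 of any: 2 × 1 = 2.
The next glove must bring some color to 2, so 2 + 1 = 3.

3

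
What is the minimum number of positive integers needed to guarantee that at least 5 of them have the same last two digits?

401

There are 100 possible two-digit endings acting as pigeonholes.
With 100 × 4 = 400 positive integers we could place exactly 4 in each, with no class reaching 5.
One more forces some class to hold 5, so 400 + 1 = 401.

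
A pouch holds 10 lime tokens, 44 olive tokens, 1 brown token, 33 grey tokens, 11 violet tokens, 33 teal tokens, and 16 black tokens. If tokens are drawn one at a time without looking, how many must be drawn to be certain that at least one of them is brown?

148

The worst case draws every non-brown token first: 10 + 44 + 33 + 11 + 33 + 16 = 147.
The next draw is then forced to be brown, giving 147 + 1 = 148.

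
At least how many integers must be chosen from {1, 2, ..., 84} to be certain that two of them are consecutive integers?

Partition {1, …, 84} into 42 pairs: {1,2}, {3,4}, …, {83,84}.
Choosing 42 integers — say the 42 even numbers 2, 4, …, 84 — takes one from each pair and avoids the property.
Choosing 43 forces two into the same pair by pigeonhole, and those are consecutive. So 43.

43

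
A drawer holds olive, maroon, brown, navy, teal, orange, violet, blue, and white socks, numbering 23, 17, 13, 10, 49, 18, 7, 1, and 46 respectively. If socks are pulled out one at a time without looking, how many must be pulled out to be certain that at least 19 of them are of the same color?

121

In the worst case we take at most 18 of each color, but all 17 maroon, all 13 brown, all 10 navy, all 7 violet, and all 1 blue (fewer than 18), giving 18 + 17 + 13 + 10 + 18 + 18 + 7 + 1 + 18 = 120.
One more sock then forces some color to 19, so 120 + 1 = 121.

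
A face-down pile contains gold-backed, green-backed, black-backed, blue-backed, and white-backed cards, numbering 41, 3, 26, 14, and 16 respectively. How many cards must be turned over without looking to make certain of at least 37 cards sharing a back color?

In the worst case we take at most 36 of each back color, but all 3 green-backed, all 26 black-backed, all 14 blue-backed, and all 16 white-backed (fewer than 36), giving 36 + 3 + 26 + 14 + 16 = 95.
One more card then forces some back color to 37, so 95 + 1 = 96.

96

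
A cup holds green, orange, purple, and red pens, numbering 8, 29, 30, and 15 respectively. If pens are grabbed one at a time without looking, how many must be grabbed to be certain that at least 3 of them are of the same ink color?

9

The worst case takes 2 pens of each ink color without reaching 3 of any: 4 × 2 = 8.
The next pen must bring some ink color to 3, so 8 + 1 = 9.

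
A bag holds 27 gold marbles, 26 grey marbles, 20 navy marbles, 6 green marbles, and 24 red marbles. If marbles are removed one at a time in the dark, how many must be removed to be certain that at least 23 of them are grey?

To avoid grey marbles as long as possible, exhaust the other 4 colors first.
The worst case draws every non-grey marble first: 27 + 20 + 6 + 24 = 77.
The next 23 draws are then forced to be grey, giving 77 + 23 = 100.

100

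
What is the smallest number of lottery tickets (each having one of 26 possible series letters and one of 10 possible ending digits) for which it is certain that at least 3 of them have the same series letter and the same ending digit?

521

There are 26 × 10 = 260 (series letter, ending digit) combinations acting as pigeonholes.
With 260 × 2 = 520 lottery tickets we could place exactly 2 in each, with no (series letter, ending digit) pair reaching 3.
One more forces some (series letter, ending digit) pair to hold 3, so 520 + 1 = 521.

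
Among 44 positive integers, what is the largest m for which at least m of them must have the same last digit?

5

If each of the 10 possible last digits held at most 4, the total would be at most 10 × 4 = 40 < 44, a contradiction.
So at least one holds ⌈44/10⌉ = 5.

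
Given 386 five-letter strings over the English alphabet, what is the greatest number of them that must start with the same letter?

15

The 386 five-letter strings over the English alphabet fall into 26 possible first letters.
If each of the 26 possible first letters held at most 14, the total would be at most 26 × 14 = 364 < 386, a contradiction.
So at least one holds ⌈386/26⌉ = 15.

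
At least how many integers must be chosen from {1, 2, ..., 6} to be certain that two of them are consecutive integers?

4

Partition {1, …, 6} into 3 pairs: {1,2}, {3,4}, …, {5,6}.
Choosing 3 integers — say the 3 even numbers 2, 4, …, 6 — takes one from each pair and avoids the property.
Choosing 4 forces two into the same pair by pigeonhole, and those are consecutive. So 4.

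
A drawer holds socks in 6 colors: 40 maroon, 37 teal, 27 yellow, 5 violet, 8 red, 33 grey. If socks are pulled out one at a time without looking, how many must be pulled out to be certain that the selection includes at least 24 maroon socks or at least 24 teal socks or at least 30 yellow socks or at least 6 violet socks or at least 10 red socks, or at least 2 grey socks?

88

The worst case stops just short of every target: 23 maroon, 23 teal, all 27 yellow, 5 violet, all 8 red, 1 grey — 23 + 23 + 27 + 5 + 8 + 1 = 87 socks.
One more sock must push some color to its target, so 87 + 1 = 88.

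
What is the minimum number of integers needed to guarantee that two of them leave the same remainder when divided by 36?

37

There are 36 residue classes modulo 36 acting as pigeonholes.
With 36 integers we could place one in each, avoiding any repeat.
One more forces some class to hold 2, so 36 + 1 = 37.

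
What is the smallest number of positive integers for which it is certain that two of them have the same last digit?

There are 10 possible last digits acting as pigeonholes.
With 10 positive integers we could place one in each, avoiding any repeat.
One more forces some class to hold 2, so 10 + 1 = 11.

11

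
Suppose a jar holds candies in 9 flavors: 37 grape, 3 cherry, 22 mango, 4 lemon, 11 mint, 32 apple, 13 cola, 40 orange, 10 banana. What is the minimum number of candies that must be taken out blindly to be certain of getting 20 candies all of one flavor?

118

In the worst case we take at most 19 of each flavor, but all 3 cherry, all 4 lemon, all 11 mint, all 13 cola, and all 10 banana (fewer than 19), giving 19 + 3 + 19 + 4 + 11 + 19 + 13 + 19 + 10 = 117.
One more candy then forces some flavor to 20, so 117 + 1 = 118.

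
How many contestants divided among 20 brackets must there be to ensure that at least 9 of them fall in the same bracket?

161

There are 20 brackets acting as pigeonholes.
With 20 × 8 = 160 contestants we could place exactly 8 in each, with no class reaching 9.
One more forces some class to hold 9, so 160 + 1 = 161.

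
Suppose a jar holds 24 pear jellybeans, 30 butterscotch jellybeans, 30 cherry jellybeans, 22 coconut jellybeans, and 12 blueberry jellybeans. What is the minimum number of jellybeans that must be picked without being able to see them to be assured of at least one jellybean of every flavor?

The hardest flavor to obtain is blueberry: we could draw every other jellybean first — 118 − 12 = 106 jellybeans — without a single blueberry one.
The next draw must be blueberry, so 106 + 1 = 107.

107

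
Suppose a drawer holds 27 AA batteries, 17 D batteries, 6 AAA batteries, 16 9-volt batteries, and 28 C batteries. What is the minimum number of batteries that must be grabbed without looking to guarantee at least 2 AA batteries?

69

To avoid AA batteries as long as possible, exhaust the other 4 types first.
The worst case draws every non-AA battery first: 17 + 6 + 16 + 28 = 67.
The next 2 draws are then forced to be AA, giving 67 + 2 = 69.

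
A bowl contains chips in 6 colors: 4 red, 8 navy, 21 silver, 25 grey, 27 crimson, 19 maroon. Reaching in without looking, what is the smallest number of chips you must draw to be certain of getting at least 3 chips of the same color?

The worst case takes 2 chips of each color without reaching 3 of any: 6 × 2 = 12.
The next chip must bring some color to 3, so 12 + 1 = 13.

13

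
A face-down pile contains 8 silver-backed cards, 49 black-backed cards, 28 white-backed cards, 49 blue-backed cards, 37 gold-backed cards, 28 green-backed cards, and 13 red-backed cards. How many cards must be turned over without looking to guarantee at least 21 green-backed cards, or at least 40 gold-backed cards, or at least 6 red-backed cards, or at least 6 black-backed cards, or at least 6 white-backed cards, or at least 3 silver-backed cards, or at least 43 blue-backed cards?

117

The worst case stops just short of every target: 2 silver-backed, 5 black-backed, 5 white-backed, 42 blue-backed, all 37 gold-backed, 20 green-backed, 5 red-backed — 2 + 5 + 5 + 42 + 37 + 20 + 5 = 116 cards.
One more card must push some back color to its target, so 116 + 1 = 117.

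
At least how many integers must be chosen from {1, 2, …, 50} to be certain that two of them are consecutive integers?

Partition {1, …, 50} into 25 pairs: {1,2}, {3,4}, …, {49,50}.
Choosing 25 integers — say the 25 even numbers 2, 4, …, 50 — takes one from each pair and avoids the property.
Choosing 26 forces two into the same pair by pigeonhole, and those are consecutive. So 26.

26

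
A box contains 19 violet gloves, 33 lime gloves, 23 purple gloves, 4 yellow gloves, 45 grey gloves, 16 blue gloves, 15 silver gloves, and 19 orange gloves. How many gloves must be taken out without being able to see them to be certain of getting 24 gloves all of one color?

143

Treat the 8 colors as pigeonholes.
In the worst case we take at most 23 of each color, but all 19 violet, all 4 yellow, all 16 blue, all 15 silver, and all 19 orange (fewer than 23), giving 19 + 23 + 23 + 4 + 23 + 16 + 15 + 19 = 142.
One more glove then forces some color to 24, so 142 + 1 = 143.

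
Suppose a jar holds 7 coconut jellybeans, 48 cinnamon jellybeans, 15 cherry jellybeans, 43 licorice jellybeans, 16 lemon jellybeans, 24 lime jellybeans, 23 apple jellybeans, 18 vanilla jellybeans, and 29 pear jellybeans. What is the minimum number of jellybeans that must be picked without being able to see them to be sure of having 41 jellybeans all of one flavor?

213

Treat the 9 flavors as pigeonholes.
In the worst case we take at most 40 of each flavor, but all 7 coconut, all 15 cherry, all 16 lemon, all 24 lime, all 23 apple, all 18 vanilla, and all 29 pear (fewer than 40), giving 7 + 40 + 15 + 40 + 16 + 24 + 23 + 18 + 29 = 212.
One more jellybean then forces some flavor to 41, so 212 + 1 = 213.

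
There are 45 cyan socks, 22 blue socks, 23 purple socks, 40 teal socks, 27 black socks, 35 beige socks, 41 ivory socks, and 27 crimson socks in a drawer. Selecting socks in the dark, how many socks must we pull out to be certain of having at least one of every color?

239

The hardest color to obtain is blue: we could draw every other sock first — 260 − 22 = 238 socks — without a single blue one.
The next draw must be blue, so 238 + 1 = 239.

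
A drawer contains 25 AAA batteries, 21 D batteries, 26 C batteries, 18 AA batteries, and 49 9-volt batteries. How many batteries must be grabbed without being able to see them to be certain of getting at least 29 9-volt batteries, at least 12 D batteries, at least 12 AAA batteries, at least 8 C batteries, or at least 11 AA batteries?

68

The worst case stops just short of every target: 11 AAA, 11 D, 7 C, 10 AA, 28 9-volt — 11 + 11 + 7 + 10 + 28 = 67 batteries.
One more battery must push some type to its target, so 67 + 1 = 68.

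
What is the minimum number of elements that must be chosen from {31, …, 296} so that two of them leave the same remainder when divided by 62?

Group the integers by remainder mod 62; there are 62 residue classes, each nonempty in this range.
Choosing one from each class (62 integers) avoids any shared remainder.
One more choice must repeat a class, so two differ by a multiple of 62. Hence 62 + 1 = 63.

63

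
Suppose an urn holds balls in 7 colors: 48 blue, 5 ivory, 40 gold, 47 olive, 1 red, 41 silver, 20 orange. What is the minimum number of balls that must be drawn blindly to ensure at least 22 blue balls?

176

The worst case draws every non-blue ball first: 5 + 40 + 47 + 1 + 41 + 20 = 154.
The next 22 draws are then forced to be blue, giving 154 + 22 = 176.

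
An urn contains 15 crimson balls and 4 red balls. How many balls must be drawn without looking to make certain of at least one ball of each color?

The hardest color to obtain is red: we could draw every other ball first — 19 − 4 = 15 balls — without a single red one.
The next draw must be red, so 15 + 1 = 16.

16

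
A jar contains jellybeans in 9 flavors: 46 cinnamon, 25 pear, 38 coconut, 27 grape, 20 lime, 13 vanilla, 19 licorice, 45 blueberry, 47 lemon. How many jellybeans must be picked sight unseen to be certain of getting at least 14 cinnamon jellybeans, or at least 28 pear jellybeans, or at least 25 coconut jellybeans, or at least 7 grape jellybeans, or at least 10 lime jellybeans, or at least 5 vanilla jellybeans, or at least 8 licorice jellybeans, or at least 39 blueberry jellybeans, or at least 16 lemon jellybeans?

The worst case stops just short of every target: 13 cinnamon, all 25 pear, 24 coconut, 6 grape, 9 lime, 4 vanilla, 7 licorice, 38 blueberry, 15 lemon — 13 + 25 + 24 + 6 + 9 + 4 + 7 + 38 + 15 = 141 jellybeans.
One more jellybean must push some flavor to its target, so 141 + 1 = 142.

142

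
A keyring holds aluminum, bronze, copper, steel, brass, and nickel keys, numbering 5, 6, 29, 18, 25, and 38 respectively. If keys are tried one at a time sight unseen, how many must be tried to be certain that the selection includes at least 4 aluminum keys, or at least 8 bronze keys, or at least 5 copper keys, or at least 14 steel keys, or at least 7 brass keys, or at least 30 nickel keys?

62

The worst case stops just short of every target: 3 aluminum, all 6 bronze, 4 copper, 13 steel, 6 brass, 29 nickel — 3 + 6 + 4 + 13 + 6 + 29 = 61 keys.
One more key must push some type to its target, so 61 + 1 = 62.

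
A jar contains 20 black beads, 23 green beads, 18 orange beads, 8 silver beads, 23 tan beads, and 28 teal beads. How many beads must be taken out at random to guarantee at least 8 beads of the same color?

43

Treat the 6 colors as pigeonholes.
The worst case takes 7 beads of each color without reaching 8 of any: 6 × 7 = 42.
The next bead must bring some color to 8, so 42 + 1 = 43.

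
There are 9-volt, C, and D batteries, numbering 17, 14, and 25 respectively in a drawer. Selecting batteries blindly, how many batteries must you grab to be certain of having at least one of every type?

The hardest type to obtain is C: we could draw every other battery first — 56 − 14 = 42 batteries — without a single C one.
The next draw must be C, so 42 + 1 = 43.

43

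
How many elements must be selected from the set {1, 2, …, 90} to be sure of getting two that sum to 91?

Partition {1, …, 90} into 45 pairs: {1,90}, {2,89}, …, {45,46}.
Choosing 45 integers — say the integers 1 through 45 — takes one from each pair and avoids the property.
Choosing 46 forces two into the same pair by pigeonhole, and those sum to 91. So 46.

46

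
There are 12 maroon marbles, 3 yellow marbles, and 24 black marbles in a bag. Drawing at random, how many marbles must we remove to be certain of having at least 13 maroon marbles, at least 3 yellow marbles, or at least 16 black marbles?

The worst case stops just short of every target: 12 maroon, 2 yellow, 15 black — 12 + 2 + 15 = 29 marbles.
One more marble must push some color to its target, so 29 + 1 = 30.

30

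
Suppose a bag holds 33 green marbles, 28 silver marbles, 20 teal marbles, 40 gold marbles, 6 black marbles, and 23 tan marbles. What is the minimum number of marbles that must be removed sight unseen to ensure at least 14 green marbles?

The worst case draws every non-green marble first: 28 + 20 + 40 + 6 + 23 = 117.
The next 14 draws are then forced to be green, giving 117 + 14 = 131.

131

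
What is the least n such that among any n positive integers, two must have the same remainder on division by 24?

25

Two integers differ by a multiple of 24 exactly when they share a remainder mod 24.
There are 24 residue classes mod 24, so 24 integers can all lie in distinct classes.
One more integer must repeat a residue, giving a difference divisible by 24. So n = 24 + 1 = 25.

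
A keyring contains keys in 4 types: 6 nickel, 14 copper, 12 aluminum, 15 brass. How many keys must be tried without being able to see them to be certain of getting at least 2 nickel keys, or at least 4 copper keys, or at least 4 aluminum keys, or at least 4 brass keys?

11

The worst case stops just short of every target: 1 nickel, 3 copper, 3 aluminum, 3 brass — 1 + 3 + 3 + 3 = 10 keys.
One more key must push some type to its target, so 10 + 1 = 11.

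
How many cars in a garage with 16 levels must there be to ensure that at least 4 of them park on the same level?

There are 16 levels acting as pigeonholes.
With 16 × 3 = 48 cars we could place exactly 3 in each, with no class reaching 4.
One more forces some class to hold 4, so 48 + 1 = 49.

49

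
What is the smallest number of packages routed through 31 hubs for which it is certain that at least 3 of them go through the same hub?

63

There are 31 hubs acting as pigeonholes.
With 31 × 2 = 62 packages we could place exactly 2 in each, with no class reaching 3.
One more forces some class to hold 3, so 62 + 1 = 63.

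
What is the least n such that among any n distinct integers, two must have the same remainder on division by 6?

Use the pigeonhole principle on residue classes: two integers differ by a multiple of 6 exactly when they share a remainder mod 6.
There are 6 residue classes mod 6, so 6 integers can all lie in distinct classes.
One more integer must repeat a residue, giving a difference divisible by 6. So n = 6 + 1 = 7.

7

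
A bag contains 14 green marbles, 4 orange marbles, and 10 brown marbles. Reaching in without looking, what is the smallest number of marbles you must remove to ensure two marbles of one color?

The worst case takes 1 marble of each color without reaching 2 of any: 3 × 1 = 3.
The next marble must bring some color to 2, so 3 + 1 = 4.

4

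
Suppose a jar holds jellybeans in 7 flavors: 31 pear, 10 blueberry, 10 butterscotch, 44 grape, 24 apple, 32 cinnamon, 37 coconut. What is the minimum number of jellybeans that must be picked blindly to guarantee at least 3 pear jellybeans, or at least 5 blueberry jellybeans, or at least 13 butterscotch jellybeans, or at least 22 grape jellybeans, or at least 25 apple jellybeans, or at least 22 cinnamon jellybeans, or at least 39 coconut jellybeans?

Each of the 7 flavors has its own threshold; avoid all of them simultaneously.
The worst case stops just short of every target: 2 pear, 4 blueberry, all 10 butterscotch, 21 grape, 24 apple, 21 cinnamon, all 37 coconut — 2 + 4 + 10 + 21 + 24 + 21 + 37 = 119 jellybeans.
One more jellybean must push some flavor to its target, so 119 + 1 = 120.

120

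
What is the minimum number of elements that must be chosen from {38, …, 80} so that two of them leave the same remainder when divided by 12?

13

Group the integers by remainder mod 12; there are 12 residue classes, each nonempty in this range.
Choosing one from each class (12 integers) avoids any shared remainder.
One more choice must repeat a class, so two differ by a multiple of 12. Hence 12 + 1 = 13.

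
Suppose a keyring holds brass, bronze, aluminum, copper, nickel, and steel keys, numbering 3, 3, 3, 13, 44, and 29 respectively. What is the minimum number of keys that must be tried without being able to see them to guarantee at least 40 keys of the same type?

91

Treat the 6 types as pigeonholes.
In the worst case we take at most 39 of each type, but all 3 brass, all 3 bronze, all 3 aluminum, all 13 copper, and all 29 steel (fewer than 39), giving 3 + 3 + 3 + 13 + 39 + 29 = 90.
One more key then forces some type to 40, so 90 + 1 = 91.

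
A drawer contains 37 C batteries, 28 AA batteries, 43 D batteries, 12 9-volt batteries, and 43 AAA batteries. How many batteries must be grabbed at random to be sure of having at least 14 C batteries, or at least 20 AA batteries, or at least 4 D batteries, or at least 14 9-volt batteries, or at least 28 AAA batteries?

75

The worst case stops just short of every target: 13 C, 19 AA, 3 D, all 12 9-volt, 27 AAA — 13 + 19 + 3 + 12 + 27 = 74 batteries.
One more battery must push some type to its target, so 74 + 1 = 75.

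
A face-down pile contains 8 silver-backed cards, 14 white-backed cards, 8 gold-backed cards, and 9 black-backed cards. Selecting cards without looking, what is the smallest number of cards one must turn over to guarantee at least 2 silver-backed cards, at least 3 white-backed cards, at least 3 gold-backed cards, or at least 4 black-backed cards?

The worst case stops just short of every target: 1 silver-backed, 2 white-backed, 2 gold-backed, 3 black-backed — 1 + 2 + 2 + 3 = 8 cards.
One more card must push some back color to its target, so 8 + 1 = 9.

9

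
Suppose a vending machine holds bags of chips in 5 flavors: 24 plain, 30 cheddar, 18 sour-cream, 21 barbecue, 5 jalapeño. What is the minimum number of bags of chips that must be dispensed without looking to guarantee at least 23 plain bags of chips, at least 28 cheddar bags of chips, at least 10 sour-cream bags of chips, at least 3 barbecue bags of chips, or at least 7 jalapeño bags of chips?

Each of the 5 flavors has its own threshold; avoid all of them simultaneously.
The worst case stops just short of every target: 22 plain, 27 cheddar, 9 sour-cream, 2 barbecue, all 5 jalapeño — 22 + 27 + 9 + 2 + 5 = 65 bags of chips.
One more bag of chips must push some flavor to its target, so 65 + 1 = 66.

66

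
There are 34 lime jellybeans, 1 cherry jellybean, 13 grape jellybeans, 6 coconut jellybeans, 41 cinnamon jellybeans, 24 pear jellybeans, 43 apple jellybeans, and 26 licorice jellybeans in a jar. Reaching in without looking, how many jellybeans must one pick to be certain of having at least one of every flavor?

The hardest flavor to obtain is cherry: we could draw every other jellybean first — 188 − 1 = 187 jellybeans — without a single cherry one.
The next draw must be cherry, so 187 + 1 = 188.

188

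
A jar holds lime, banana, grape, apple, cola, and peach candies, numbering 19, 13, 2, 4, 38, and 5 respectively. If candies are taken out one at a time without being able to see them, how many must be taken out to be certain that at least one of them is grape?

To avoid grape candies as long as possible, exhaust the other 5 flavors first.
The worst case draws every non-grape candy first: 19 + 13 + 4 + 38 + 5 = 79.
The next draw is then forced to be grape, giving 79 + 1 = 80.

80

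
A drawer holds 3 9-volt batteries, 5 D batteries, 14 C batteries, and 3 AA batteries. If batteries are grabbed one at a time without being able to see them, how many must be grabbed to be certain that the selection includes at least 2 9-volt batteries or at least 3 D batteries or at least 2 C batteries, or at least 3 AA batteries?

7

The worst case stops just short of every target: 1 9-volt, 2 D, 1 C, 2 AA — 1 + 2 + 1 + 2 = 6 batteries.
One more battery must push some type to its target, so 6 + 1 = 7.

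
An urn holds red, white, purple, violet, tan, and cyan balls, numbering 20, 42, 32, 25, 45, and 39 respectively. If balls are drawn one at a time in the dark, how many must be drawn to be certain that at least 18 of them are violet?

The worst case draws every non-violet ball first: 20 + 42 + 32 + 45 + 39 = 178.
The next 18 draws are then forced to be violet, giving 178 + 18 = 196.

196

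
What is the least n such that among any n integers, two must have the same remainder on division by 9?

Use the pigeonhole principle on residue classes: two integers differ by a multiple of 9 exactly when they share a remainder mod 9.
There are 9 residue classes mod 9, so 9 integers can all lie in distinct classes.
One more integer must repeat a residue, giving a difference divisible by 9. So n = 9 + 1 = 10.

10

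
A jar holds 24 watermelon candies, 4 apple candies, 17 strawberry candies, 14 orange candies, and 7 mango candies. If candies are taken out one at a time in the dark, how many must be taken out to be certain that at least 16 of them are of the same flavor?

56

Treat the 5 flavors as pigeonholes.
In the worst case we take at most 15 of each flavor, but all 4 apple, all 14 orange, and all 7 mango (fewer than 15), giving 15 + 4 + 15 + 14 + 7 = 55.
One more candy then forces some flavor to 16, so 55 + 1 = 56.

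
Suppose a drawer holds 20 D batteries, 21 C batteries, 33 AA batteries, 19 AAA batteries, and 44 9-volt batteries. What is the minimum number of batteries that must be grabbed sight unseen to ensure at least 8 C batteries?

To avoid C batteries as long as possible, exhaust the other 4 types first.
The worst case draws every non-C battery first: 20 + 33 + 19 + 44 = 116.
The next 8 draws are then forced to be C, giving 116 + 8 = 124.

124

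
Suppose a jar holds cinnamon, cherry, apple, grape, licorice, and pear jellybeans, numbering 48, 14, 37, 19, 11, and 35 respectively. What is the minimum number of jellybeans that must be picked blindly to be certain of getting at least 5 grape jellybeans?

The worst case draws every non-grape jellybean first: 48 + 14 + 37 + 11 + 35 = 145.
The next 5 draws are then forced to be grape, giving 145 + 5 = 150.

150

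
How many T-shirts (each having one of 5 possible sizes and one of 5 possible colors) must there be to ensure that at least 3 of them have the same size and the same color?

51

There are 5 × 5 = 25 (size, color) combinations acting as pigeonholes.
With 25 × 2 = 50 T-shirts we could place exactly 2 in each, with no (size, color) pair reaching 3.
One more forces some (size, color) pair to hold 3, so 50 + 1 = 51.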